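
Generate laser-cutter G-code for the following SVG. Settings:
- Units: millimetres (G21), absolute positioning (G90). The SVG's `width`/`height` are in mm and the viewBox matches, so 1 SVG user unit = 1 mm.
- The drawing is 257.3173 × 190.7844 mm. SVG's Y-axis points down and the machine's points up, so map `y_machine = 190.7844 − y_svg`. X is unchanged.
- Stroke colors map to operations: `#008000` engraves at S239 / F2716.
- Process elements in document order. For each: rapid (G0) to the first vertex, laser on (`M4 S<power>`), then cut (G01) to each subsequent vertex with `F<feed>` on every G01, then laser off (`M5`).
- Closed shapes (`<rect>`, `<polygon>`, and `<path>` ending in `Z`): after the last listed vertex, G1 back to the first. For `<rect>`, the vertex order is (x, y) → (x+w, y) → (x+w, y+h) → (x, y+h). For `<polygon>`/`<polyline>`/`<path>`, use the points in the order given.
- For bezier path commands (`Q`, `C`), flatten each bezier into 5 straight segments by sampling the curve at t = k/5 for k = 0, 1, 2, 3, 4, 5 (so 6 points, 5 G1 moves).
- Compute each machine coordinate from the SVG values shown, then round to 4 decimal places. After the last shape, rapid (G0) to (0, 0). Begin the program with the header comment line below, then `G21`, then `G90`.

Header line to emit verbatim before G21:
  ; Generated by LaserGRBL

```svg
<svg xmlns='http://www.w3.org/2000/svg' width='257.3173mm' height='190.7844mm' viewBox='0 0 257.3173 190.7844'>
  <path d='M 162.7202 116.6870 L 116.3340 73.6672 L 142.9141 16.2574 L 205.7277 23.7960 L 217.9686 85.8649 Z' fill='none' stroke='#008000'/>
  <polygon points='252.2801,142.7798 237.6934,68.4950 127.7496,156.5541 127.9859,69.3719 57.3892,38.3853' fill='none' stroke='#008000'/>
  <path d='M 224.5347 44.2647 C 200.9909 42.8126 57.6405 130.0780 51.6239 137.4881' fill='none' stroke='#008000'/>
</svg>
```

Since the viewBox matches the mm dimensions, user units are millimetres directly. The only transform is the Y-flip y_m = 190.7844 − y_svg.

Shape 1 is a regular polygon drawn with `<path>`. Its stroke #008000 means engrave at S239, F2716. After flipping Y the toolpath is (162.7202,74.0974) → (116.3340,117.1172) → (142.9141,174.5270) → (205.7277,166.9884) → (217.9686,104.9195) → (162.7202,74.0974), returning to the start.

Shape 2 is a closed polygon drawn with `<polygon>`. Its stroke #008000 means engrave at S239, F2716. After flipping Y the toolpath is (252.2801,48.0046) → (237.6934,122.2894) → (127.7496,34.2303) → (127.9859,121.4125) → (57.3892,152.3991) → (252.2801,48.0046), returning to the start.

Shape 3 is a cubic bezier drawn with `<path>`. Its stroke #008000 means engrave at S239, F2716. After flipping Y the toolpath is (224.5347,146.5197) → (198.0888,138.0934) → (155.2320,116.4665) → (108.3071,89.7303) → (69.6568,65.9764) → (51.6239,53.2963).

; Generated by LaserGRBL
G21
G90
G0 X162.7202 Y74.0974
M4 S239
G01 X116.3340 Y117.1172 F2716
G01 X142.9141 Y174.5270 F2716
G01 X205.7277 Y166.9884 F2716
G01 X217.9686 Y104.9195 F2716
G01 X162.7202 Y74.0974 F2716
M5
G0 X252.2801 Y48.0046
M4 S239
G01 X237.6934 Y122.2894 F2716
G01 X127.7496 Y34.2303 F2716
G01 X127.9859 Y121.4125 F2716
G01 X57.3892 Y152.3991 F2716
G01 X252.2801 Y48.0046 F2716
M5
G0 X224.5347 Y146.5197
M4 S239
G01 X198.0888 Y138.0934 F2716
G01 X155.2320 Y116.4665 F2716
G01 X108.3071 Y89.7303 F2716
G01 X69.6568 Y65.9764 F2716
G01 X51.6239 Y53.2963 F2716
M5
G0 X0.0000 Y0.0000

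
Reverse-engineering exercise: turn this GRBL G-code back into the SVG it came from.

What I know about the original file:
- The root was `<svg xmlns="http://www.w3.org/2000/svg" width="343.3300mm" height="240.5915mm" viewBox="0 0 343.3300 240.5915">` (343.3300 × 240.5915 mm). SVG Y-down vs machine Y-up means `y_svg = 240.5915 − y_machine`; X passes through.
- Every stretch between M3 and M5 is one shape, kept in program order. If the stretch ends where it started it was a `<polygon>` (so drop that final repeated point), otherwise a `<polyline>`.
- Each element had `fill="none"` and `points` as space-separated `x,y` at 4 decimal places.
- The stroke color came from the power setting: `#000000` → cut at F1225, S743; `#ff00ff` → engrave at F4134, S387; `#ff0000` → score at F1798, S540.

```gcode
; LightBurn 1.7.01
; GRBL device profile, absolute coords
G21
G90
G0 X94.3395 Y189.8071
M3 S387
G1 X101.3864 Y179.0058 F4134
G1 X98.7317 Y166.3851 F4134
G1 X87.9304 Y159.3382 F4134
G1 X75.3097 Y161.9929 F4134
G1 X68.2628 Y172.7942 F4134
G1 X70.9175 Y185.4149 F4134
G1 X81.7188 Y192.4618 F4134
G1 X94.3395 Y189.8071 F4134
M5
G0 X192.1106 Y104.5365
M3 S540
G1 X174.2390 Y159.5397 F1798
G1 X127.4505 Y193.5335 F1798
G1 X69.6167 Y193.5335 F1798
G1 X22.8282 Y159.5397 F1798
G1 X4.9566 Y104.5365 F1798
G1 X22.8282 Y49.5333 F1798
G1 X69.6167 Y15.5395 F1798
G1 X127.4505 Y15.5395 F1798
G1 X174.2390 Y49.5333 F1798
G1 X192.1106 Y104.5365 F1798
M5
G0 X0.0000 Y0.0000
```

<svg xmlns="http://www.w3.org/2000/svg" width="343.3300mm" height="240.5915mm" viewBox="0 0 343.3300 240.5915">
  <polygon points="94.3395,50.7844 101.3864,61.5857 98.7317,74.2064 87.9304,81.2533 75.3097,78.5986 68.2628,67.7973 70.9175,55.1766 81.7188,48.1297" fill="none" stroke="#ff00ff"/>
  <polygon points="192.1106,136.0550 174.2390,81.0518 127.4505,47.0580 69.6167,47.0580 22.8282,81.0518 4.9566,136.0550 22.8282,191.0582 69.6167,225.0520 127.4505,225.0520 174.2390,191.0582" fill="none" stroke="#ff0000"/>
</svg>

y_svg = 240.5915 − y_m.

[1] S387→`#ff00ff` (engrave); closed run; points: 94.3395,50.7844 101.3864,61.5857 98.7317,74.2064 87.9304,81.2533 75.3097,78.5986 68.2628,67.7973 70.9175,55.1766 81.7188,48.1297

[2] S540→`#ff0000` (score); closed run; points: 192.1106,136.0550 174.2390,81.0518 127.4505,47.0580 69.6167,47.0580 22.8282,81.0518 4.9566,136.0550 22.8282,191.0582 69.6167,225.0520 127.4505,225.0520 174.2390,191.0582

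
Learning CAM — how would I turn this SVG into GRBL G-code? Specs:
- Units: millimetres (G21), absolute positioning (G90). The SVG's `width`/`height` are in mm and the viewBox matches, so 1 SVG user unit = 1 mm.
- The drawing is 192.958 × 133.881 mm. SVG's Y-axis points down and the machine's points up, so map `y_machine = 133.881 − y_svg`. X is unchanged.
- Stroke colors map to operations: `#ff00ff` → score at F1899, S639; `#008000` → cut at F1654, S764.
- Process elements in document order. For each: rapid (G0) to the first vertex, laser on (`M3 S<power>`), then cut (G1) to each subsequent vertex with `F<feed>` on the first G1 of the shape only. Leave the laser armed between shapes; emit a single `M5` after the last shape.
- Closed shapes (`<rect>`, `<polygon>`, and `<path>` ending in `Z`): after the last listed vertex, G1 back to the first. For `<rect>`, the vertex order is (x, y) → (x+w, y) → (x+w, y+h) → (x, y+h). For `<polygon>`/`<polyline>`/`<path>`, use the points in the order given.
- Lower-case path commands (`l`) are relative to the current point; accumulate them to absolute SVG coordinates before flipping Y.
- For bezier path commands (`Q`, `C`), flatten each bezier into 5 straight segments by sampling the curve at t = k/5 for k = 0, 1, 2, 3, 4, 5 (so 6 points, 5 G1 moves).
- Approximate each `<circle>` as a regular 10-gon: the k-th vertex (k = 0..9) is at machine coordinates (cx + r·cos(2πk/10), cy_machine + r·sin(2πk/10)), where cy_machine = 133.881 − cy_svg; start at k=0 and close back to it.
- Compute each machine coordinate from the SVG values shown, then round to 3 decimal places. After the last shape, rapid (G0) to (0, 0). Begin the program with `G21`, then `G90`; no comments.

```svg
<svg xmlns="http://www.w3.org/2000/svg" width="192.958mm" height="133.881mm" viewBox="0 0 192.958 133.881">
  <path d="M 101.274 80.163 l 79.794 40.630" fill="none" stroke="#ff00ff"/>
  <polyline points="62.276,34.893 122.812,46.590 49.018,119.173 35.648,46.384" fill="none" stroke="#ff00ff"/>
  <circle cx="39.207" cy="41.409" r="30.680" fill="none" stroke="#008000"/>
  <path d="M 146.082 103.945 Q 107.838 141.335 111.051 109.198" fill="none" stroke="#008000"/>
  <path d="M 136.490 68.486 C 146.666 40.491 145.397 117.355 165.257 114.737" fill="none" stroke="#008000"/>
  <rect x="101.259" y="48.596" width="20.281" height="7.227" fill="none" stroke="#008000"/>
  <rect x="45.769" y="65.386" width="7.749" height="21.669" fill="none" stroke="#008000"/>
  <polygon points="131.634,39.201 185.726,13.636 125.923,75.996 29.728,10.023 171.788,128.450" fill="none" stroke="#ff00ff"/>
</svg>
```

G21
G90
G0 X101.274 Y53.718
M3 S639
G1 X181.068 Y13.088 F1899
G0 X62.276 Y98.988
M3 S639
G1 X122.812 Y87.291 F1899
G1 X49.018 Y14.708
G1 X35.648 Y87.497
G0 X69.887 Y92.472
M3 S764
G1 X64.028 Y110.505 F1654
G1 X48.688 Y121.650
G1 X29.726 Y121.650
G1 X14.386 Y110.505
G1 X8.527 Y92.472
G1 X14.386 Y74.439
G1 X29.726 Y63.294
G1 X48.688 Y63.294
G1 X64.028 Y74.439
G1 X69.887 Y92.472
G0 X146.082 Y29.936
M3 S764
G1 X132.443 Y17.761 F1654
G1 X122.120 Y11.148
G1 X115.114 Y10.098
G1 X111.424 Y14.609
G1 X111.051 Y24.683
G0 X136.490 Y65.395
M3 S764
G1 X141.483 Y71.084 F1654
G1 X145.292 Y60.455
G1 X149.482 Y42.356
G1 X155.616 Y25.636
G1 X165.257 Y19.144
G0 X101.259 Y85.285
M3 S764
G1 X121.540 Y85.285 F1654
G1 X121.540 Y78.058
G1 X101.259 Y78.058
G1 X101.259 Y85.285
G0 X45.769 Y68.495
M3 S764
G1 X53.518 Y68.495 F1654
G1 X53.518 Y46.826
G1 X45.769 Y46.826
G1 X45.769 Y68.495
G0 X131.634 Y94.680
M3 S639
G1 X185.726 Y120.245 F1899
G1 X125.923 Y57.885
G1 X29.728 Y123.858
G1 X171.788 Y5.431
G1 X131.634 Y94.680
M5
G0 X0.000 Y0.000

1 u = 1 mm; y_m = 133.881 − y.

[1] `<path>` line segment, #ff00ff→score S639 F1899: (101.274,53.718) → (181.068,13.088)

[2] `<polyline>` open polyline, #ff00ff→score S639 F1899: (62.276,98.988) → (122.812,87.291) → (49.018,14.708) → (35.648,87.497)

[3] `<circle>` circle, #008000→cut S764 F1654: (69.887,92.472) → (64.028,110.505) → (48.688,121.650) → (29.726,121.650) → (14.386,110.505) → (8.527,92.472) → (14.386,74.439) → (29.726,63.294) → (48.688,63.294) → (64.028,74.439) → (69.887,92.472) (closed)

[4] `<path>` quadratic bezier, #008000→cut S764 F1654: (146.082,29.936) → (132.443,17.761) → (122.120,11.148) → (115.114,10.098) → (111.424,14.609) → (111.051,24.683)

[5] `<path>` cubic bezier, #008000→cut S764 F1654: (136.490,65.395) → (141.483,71.084) → (145.292,60.455) → (149.482,42.356) → (155.616,25.636) → (165.257,19.144)

[6] `<rect>` rectangle, #008000→cut S764 F1654: (101.259,85.285) → (121.540,85.285) → (121.540,78.058) → (101.259,78.058) → (101.259,85.285) (closed)

[7] `<rect>` rectangle, #008000→cut S764 F1654: (45.769,68.495) → (53.518,68.495) → (53.518,46.826) → (45.769,46.826) → (45.769,68.495) (closed)

[8] `<polygon>` closed polygon, #ff00ff→score S639 F1899: (131.634,94.680) → (185.726,120.245) → (125.923,57.885) → (29.728,123.858) → (171.788,5.431) → (131.634,94.680) (closed)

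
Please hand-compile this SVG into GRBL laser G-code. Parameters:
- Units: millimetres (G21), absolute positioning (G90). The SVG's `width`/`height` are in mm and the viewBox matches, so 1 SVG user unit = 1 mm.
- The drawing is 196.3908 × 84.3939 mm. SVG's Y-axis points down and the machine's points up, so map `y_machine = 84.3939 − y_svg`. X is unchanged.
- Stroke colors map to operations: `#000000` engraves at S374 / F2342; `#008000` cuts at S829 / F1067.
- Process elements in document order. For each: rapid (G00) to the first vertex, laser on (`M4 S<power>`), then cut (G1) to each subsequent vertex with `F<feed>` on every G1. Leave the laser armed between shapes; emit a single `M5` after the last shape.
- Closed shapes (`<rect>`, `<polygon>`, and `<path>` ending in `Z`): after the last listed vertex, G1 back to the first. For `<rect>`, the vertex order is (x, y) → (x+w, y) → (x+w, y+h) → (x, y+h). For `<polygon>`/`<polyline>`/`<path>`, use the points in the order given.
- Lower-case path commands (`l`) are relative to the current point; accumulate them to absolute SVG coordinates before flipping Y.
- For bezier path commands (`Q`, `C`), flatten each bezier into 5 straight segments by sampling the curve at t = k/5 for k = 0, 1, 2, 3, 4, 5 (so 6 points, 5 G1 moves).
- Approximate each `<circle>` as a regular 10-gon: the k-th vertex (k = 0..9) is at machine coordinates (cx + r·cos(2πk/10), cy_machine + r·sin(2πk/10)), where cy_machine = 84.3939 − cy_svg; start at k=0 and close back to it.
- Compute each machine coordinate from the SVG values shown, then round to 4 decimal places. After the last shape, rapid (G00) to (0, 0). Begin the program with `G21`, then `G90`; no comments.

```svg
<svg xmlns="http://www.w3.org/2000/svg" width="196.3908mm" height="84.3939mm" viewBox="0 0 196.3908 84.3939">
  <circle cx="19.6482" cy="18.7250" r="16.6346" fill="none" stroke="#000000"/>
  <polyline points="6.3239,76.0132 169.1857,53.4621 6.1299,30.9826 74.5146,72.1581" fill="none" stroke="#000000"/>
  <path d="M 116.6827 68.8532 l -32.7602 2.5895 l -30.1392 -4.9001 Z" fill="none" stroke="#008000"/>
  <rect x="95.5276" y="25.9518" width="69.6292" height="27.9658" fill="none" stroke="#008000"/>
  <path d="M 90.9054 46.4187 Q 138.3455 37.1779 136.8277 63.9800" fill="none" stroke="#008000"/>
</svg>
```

Since the viewBox matches the mm dimensions, user units are millimetres directly. The only transform is the Y-flip y_m = 84.3939 − y_svg.

Shape 1 is a circle drawn with `<circle>`. Its stroke #000000 means engrave at S374, F2342. After flipping Y the toolpath is (36.2828,65.6689) → (33.1059,75.4465) → (24.7886,81.4893) → (14.5078,81.4893) → (6.1905,75.4465) → (3.0136,65.6689) → (6.1905,55.8913) → (14.5078,49.8485) → (24.7886,49.8485) → (33.1059,55.8913) → (36.2828,65.6689), returning to the start.

Shape 2 is a open polyline drawn with `<polyline>`. Its stroke #000000 means engrave at S374, F2342. After flipping Y the toolpath is (6.3239,8.3807) → (169.1857,30.9318) → (6.1299,53.4113) → (74.5146,12.2358).

Shape 3 is a closed polygon drawn with `<path>`. Its stroke #008000 means cut at S829, F1067. After flipping Y the toolpath is (116.6827,15.5407) → (83.9225,12.9512) → (53.7833,17.8513) → (116.6827,15.5407), returning to the start.

Shape 4 is a rectangle drawn with `<rect>`. Its stroke #008000 means cut at S829, F1067. After flipping Y the toolpath is (95.5276,58.4421) → (165.1568,58.4421) → (165.1568,30.4763) → (95.5276,30.4763) → (95.5276,58.4421), returning to the start.

Shape 5 is a quadratic bezier drawn with `<path>`. Its stroke #008000 means cut at S829, F1067. After flipping Y the toolpath is (90.9054,37.9752) → (107.9231,40.2298) → (121.0242,39.6010) → (130.2087,36.0887) → (135.4765,29.6930) → (136.8277,20.4139).

G21
G90
G00 X36.2828 Y65.6689
M4 S374
G1 X33.1059 Y75.4465 F2342
G1 X24.7886 Y81.4893 F2342
G1 X14.5078 Y81.4893 F2342
G1 X6.1905 Y75.4465 F2342
G1 X3.0136 Y65.6689 F2342
G1 X6.1905 Y55.8913 F2342
G1 X14.5078 Y49.8485 F2342
G1 X24.7886 Y49.8485 F2342
G1 X33.1059 Y55.8913 F2342
G1 X36.2828 Y65.6689 F2342
G00 X6.3239 Y8.3807
M4 S374
G1 X169.1857 Y30.9318 F2342
G1 X6.1299 Y53.4113 F2342
G1 X74.5146 Y12.2358 F2342
G00 X116.6827 Y15.5407
M4 S829
G1 X83.9225 Y12.9512 F1067
G1 X53.7833 Y17.8513 F1067
G1 X116.6827 Y15.5407 F1067
G00 X95.5276 Y58.4421
M4 S829
G1 X165.1568 Y58.4421 F1067
G1 X165.1568 Y30.4763 F1067
G1 X95.5276 Y30.4763 F1067
G1 X95.5276 Y58.4421 F1067
G00 X90.9054 Y37.9752
M4 S829
G1 X107.9231 Y40.2298 F1067
G1 X121.0242 Y39.6010 F1067
G1 X130.2087 Y36.0887 F1067
G1 X135.4765 Y29.6930 F1067
G1 X136.8277 Y20.4139 F1067
M5
G00 X0.0000 Y0.0000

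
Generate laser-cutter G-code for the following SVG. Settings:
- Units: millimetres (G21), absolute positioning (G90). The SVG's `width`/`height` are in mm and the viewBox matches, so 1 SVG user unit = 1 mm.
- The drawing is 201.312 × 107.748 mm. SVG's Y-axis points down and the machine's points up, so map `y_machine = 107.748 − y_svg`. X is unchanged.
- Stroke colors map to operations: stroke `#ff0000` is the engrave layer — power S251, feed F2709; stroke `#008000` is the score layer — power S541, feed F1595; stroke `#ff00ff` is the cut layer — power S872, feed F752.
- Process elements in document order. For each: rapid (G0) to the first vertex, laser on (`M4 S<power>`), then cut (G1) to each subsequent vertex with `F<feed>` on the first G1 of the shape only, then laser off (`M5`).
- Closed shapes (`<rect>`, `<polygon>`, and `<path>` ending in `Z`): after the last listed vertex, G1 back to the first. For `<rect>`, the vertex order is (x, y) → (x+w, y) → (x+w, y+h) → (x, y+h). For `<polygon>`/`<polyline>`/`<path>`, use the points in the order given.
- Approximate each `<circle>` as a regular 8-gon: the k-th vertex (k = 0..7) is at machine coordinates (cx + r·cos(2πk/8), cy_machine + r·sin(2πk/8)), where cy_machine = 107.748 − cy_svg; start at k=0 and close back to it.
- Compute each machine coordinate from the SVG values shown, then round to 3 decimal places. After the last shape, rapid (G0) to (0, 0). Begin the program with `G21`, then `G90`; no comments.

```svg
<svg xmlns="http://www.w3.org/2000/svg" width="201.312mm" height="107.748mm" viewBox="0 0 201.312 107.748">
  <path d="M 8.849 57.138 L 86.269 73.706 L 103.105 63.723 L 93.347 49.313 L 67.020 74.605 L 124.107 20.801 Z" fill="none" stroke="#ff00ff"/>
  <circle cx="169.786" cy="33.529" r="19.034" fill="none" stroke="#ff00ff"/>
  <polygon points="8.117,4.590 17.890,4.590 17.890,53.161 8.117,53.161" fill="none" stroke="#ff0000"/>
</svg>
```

1 u = 1 mm; y_m = 107.748 − y.

[1] `<path>` closed polygon, #ff00ff→cut S872 F752: (8.849,50.610) → (86.269,34.042) → (103.105,44.025) → (93.347,58.435) → (67.020,33.143) → (124.107,86.947) → (8.849,50.610) (closed)

[2] `<circle>` circle, #ff00ff→cut S872 F752: (188.820,74.219) → (183.245,87.678) → (169.786,93.253) → (156.327,87.678) → (150.752,74.219) → (156.327,60.760) → (169.786,55.185) → (183.245,60.760) → (188.820,74.219) (closed)

[3] `<polygon>` rectangle, #ff0000→engrave S251 F2709: (8.117,103.158) → (17.890,103.158) → (17.890,54.587) → (8.117,54.587) → (8.117,103.158) (closed)

G21
G90
G0 X8.849 Y50.610
M4 S872
G1 X86.269 Y34.042 F752
G1 X103.105 Y44.025
G1 X93.347 Y58.435
G1 X67.020 Y33.143
G1 X124.107 Y86.947
G1 X8.849 Y50.610
M5
G0 X188.820 Y74.219
M4 S872
G1 X183.245 Y87.678 F752
G1 X169.786 Y93.253
G1 X156.327 Y87.678
G1 X150.752 Y74.219
G1 X156.327 Y60.760
G1 X169.786 Y55.185
G1 X183.245 Y60.760
G1 X188.820 Y74.219
M5
G0 X8.117 Y103.158
M4 S251
G1 X17.890 Y103.158 F2709
G1 X17.890 Y54.587
G1 X8.117 Y54.587
G1 X8.117 Y103.158
M5
G0 X0.000 Y0.000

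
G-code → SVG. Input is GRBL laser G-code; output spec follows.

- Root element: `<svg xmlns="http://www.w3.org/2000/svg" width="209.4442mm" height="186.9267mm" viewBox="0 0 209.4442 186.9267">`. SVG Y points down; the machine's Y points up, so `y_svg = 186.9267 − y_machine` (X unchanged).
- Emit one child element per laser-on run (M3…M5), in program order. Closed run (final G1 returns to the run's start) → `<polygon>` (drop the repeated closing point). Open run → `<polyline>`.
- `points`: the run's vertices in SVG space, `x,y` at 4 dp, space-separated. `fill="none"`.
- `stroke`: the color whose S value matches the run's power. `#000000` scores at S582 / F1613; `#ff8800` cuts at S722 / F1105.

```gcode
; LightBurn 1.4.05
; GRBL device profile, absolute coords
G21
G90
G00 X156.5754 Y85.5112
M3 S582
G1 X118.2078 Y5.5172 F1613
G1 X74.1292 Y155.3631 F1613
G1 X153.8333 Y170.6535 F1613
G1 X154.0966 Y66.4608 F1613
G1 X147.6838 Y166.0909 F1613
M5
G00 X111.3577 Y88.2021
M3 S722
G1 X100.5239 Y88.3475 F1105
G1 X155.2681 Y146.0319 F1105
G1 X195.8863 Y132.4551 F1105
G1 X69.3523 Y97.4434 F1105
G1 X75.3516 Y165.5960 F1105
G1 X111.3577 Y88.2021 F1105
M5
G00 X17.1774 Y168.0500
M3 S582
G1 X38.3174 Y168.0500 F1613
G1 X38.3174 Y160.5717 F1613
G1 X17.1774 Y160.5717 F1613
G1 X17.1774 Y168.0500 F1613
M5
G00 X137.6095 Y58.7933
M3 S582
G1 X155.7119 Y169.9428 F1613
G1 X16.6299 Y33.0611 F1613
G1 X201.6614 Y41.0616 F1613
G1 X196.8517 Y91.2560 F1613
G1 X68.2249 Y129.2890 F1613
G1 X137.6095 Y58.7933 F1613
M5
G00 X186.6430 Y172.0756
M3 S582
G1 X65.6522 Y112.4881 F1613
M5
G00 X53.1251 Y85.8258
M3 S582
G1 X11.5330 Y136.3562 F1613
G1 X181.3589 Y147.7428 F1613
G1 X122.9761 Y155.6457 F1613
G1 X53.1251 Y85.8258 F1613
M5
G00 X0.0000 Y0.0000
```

<svg xmlns="http://www.w3.org/2000/svg" width="209.4442mm" height="186.9267mm" viewBox="0 0 209.4442 186.9267">
  <polyline points="156.5754,101.4155 118.2078,181.4095 74.1292,31.5636 153.8333,16.2732 154.0966,120.4659 147.6838,20.8358" fill="none" stroke="#000000"/>
  <polygon points="111.3577,98.7246 100.5239,98.5792 155.2681,40.8948 195.8863,54.4716 69.3523,89.4833 75.3516,21.3307" fill="none" stroke="#ff8800"/>
  <polygon points="17.1774,18.8767 38.3174,18.8767 38.3174,26.3550 17.1774,26.3550" fill="none" stroke="#000000"/>
  <polygon points="137.6095,128.1334 155.7119,16.9839 16.6299,153.8656 201.6614,145.8651 196.8517,95.6707 68.2249,57.6377" fill="none" stroke="#000000"/>
  <polyline points="186.6430,14.8511 65.6522,74.4386" fill="none" stroke="#000000"/>
  <polygon points="53.1251,101.1009 11.5330,50.5705 181.3589,39.1839 122.9761,31.2810" fill="none" stroke="#000000"/>
</svg>

Each laser-on run becomes one SVG element. Flip Y back into SVG space with y_svg = 186.9267 − y_machine.

Run 1: power S582 maps to stroke `#000000` (score). The run is open, so emit a `<polyline>` with points (Y-flipped): 156.5754,101.4155 118.2078,181.4095 74.1292,31.5636 153.8333,16.2732 154.0966,120.4659 147.6838,20.8358.

Run 2: power S722 maps to stroke `#ff8800` (cut). The run returns to its start, so emit a `<polygon>` with points (Y-flipped): 111.3577,98.7246 100.5239,98.5792 155.2681,40.8948 195.8863,54.4716 69.3523,89.4833 75.3516,21.3307.

Run 3: the run's S582 means `#000000` (score). The run returns to its start, so emit a `<polygon>` with points (Y-flipped): 17.1774,18.8767 38.3174,18.8767 38.3174,26.3550 17.1774,26.3550.

Run 4: the run's S582 means `#000000` (score). The run returns to its start, so emit a `<polygon>` with points (Y-flipped): 137.6095,128.1334 155.7119,16.9839 16.6299,153.8656 201.6614,145.8651 196.8517,95.6707 68.2249,57.6377.

Run 5: the run's S582 means `#000000` (score). The run is open, so emit a `<polyline>` with points (Y-flipped): 186.6430,14.8511 65.6522,74.4386.

Run 6: the run's S582 means `#000000` (score). The run returns to its start, so emit a `<polygon>` with points (Y-flipped): 53.1251,101.1009 11.5330,50.5705 181.3589,39.1839 122.9761,31.2810.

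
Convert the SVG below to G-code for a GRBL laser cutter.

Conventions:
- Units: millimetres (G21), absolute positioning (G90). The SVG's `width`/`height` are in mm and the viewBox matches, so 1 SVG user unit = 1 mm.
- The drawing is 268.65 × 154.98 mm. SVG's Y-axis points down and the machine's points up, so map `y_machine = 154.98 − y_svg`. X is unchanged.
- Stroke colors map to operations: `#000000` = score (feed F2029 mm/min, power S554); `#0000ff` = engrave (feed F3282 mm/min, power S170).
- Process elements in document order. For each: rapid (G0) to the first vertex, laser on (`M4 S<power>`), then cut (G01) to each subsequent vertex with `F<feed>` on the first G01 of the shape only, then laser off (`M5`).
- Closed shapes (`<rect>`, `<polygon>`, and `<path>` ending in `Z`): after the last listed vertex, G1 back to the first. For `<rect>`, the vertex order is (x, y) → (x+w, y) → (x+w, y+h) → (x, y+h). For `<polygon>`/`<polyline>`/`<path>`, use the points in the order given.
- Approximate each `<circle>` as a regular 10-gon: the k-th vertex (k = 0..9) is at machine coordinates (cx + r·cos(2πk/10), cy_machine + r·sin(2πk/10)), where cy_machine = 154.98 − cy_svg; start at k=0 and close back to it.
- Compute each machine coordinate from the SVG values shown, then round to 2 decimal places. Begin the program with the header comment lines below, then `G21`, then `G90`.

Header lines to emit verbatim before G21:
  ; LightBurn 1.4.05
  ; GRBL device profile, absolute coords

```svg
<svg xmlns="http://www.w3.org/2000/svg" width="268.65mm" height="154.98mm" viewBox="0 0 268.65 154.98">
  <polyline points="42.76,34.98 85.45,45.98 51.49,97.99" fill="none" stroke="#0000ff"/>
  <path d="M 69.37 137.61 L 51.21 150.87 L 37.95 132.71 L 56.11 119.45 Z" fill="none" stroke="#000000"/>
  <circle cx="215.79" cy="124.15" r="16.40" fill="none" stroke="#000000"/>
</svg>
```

; LightBurn 1.4.05
; GRBL device profile, absolute coords
G21
G90
G0 X42.76 Y120.00
M4 S170
G01 X85.45 Y109.00 F3282
G01 X51.49 Y56.99
M5
G0 X69.37 Y17.37
M4 S554
G01 X51.21 Y4.11 F2029
G01 X37.95 Y22.27
G01 X56.11 Y35.53
G01 X69.37 Y17.37
M5
G0 X232.19 Y30.83
M4 S554
G01 X229.06 Y40.47 F2029
G01 X220.86 Y46.43
G01 X210.72 Y46.43
G01 X202.52 Y40.47
G01 X199.39 Y30.83
G01 X202.52 Y21.19
G01 X210.72 Y15.23
G01 X220.86 Y15.23
G01 X229.06 Y21.19
G01 X232.19 Y30.83
M5

Since the viewBox matches the mm dimensions, user units are millimetres directly. The only transform is the Y-flip y_m = 154.98 − y_svg.

Shape 1 is a open polyline drawn with `<polyline>`. Its stroke #0000ff means engrave at S170, F3282. After flipping Y the toolpath is (42.76,120.00) → (85.45,109.00) → (51.49,56.99).

Shape 2 is a regular polygon drawn with `<path>`. Its stroke #000000 means score at S554, F2029. After flipping Y the toolpath is (69.37,17.37) → (51.21,4.11) → (37.95,22.27) → (56.11,35.53) → (69.37,17.37), returning to the start.

Shape 3 is a circle drawn with `<circle>`. Its stroke #000000 means score at S554, F2029. After flipping Y the toolpath is (232.19,30.83) → (229.06,40.47) → (220.86,46.43) → (210.72,46.43) → (202.52,40.47) → (199.39,30.83) → (202.52,21.19) → (210.72,15.23) → (220.86,15.23) → (229.06,21.19) → (232.19,30.83), returning to the start.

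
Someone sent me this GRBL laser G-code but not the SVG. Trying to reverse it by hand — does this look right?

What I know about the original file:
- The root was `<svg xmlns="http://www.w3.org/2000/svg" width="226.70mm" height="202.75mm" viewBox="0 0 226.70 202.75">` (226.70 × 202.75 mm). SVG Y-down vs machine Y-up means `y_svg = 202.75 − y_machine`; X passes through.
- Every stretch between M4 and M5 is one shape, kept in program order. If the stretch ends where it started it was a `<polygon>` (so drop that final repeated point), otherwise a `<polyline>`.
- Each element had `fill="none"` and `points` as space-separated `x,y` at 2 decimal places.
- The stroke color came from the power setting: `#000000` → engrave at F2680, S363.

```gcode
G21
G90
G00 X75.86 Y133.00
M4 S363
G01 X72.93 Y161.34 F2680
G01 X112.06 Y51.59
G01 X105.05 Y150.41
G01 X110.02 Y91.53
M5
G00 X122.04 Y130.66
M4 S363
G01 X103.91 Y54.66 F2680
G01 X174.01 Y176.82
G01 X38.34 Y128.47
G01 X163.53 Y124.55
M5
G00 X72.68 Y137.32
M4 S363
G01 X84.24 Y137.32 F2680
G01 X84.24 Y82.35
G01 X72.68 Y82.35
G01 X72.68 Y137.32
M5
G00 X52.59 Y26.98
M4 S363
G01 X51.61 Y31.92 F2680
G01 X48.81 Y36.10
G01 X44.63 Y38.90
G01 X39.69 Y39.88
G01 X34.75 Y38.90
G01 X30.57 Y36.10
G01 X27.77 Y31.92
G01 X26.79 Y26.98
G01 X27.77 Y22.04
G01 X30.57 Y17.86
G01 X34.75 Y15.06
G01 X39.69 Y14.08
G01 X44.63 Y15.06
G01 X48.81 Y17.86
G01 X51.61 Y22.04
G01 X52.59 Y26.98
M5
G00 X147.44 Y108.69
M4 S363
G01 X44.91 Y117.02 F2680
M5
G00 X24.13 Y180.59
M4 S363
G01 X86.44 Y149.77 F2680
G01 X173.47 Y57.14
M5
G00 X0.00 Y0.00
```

Each laser-on run becomes one SVG element. Flip Y back into SVG space with y_svg = 202.75 − y_machine. Every run uses S363, so all elements get stroke `#000000` (engrave).

Run 1: The run is open, so emit a `<polyline>` with points (Y-flipped): 75.86,69.75 72.93,41.41 112.06,151.16 105.05,52.34 110.02,111.22.

Run 2: The run is open, so emit a `<polyline>` with points (Y-flipped): 122.04,72.09 103.91,148.09 174.01,25.93 38.34,74.28 163.53,78.20.

Run 3: The run returns to its start, so emit a `<polygon>` with points (Y-flipped): 72.68,65.43 84.24,65.43 84.24,120.40 72.68,120.40.

Run 4: The run returns to its start, so emit a `<polygon>` with points (Y-flipped): 52.59,175.77 51.61,170.83 48.81,166.65 44.63,163.85 39.69,162.87 34.75,163.85 30.57,166.65 27.77,170.83 26.79,175.77 27.77,180.71 30.57,184.89 34.75,187.69 39.69,188.67 44.63,187.69 48.81,184.89 51.61,180.71.

Run 5: The run is open, so emit a `<polyline>` with points (Y-flipped): 147.44,94.06 44.91,85.73.

Run 6: The run is open, so emit a `<polyline>` with points (Y-flipped): 24.13,22.16 86.44,52.98 173.47,145.61.

<svg xmlns="http://www.w3.org/2000/svg" width="226.70mm" height="202.75mm" viewBox="0 0 226.70 202.75">
  <polyline points="75.86,69.75 72.93,41.41 112.06,151.16 105.05,52.34 110.02,111.22" fill="none" stroke="#000000"/>
  <polyline points="122.04,72.09 103.91,148.09 174.01,25.93 38.34,74.28 163.53,78.20" fill="none" stroke="#000000"/>
  <polygon points="72.68,65.43 84.24,65.43 84.24,120.40 72.68,120.40" fill="none" stroke="#000000"/>
  <polygon points="52.59,175.77 51.61,170.83 48.81,166.65 44.63,163.85 39.69,162.87 34.75,163.85 30.57,166.65 27.77,170.83 26.79,175.77 27.77,180.71 30.57,184.89 34.75,187.69 39.69,188.67 44.63,187.69 48.81,184.89 51.61,180.71" fill="none" stroke="#000000"/>
  <polyline points="147.44,94.06 44.91,85.73" fill="none" stroke="#000000"/>
  <polyline points="24.13,22.16 86.44,52.98 173.47,145.61" fill="none" stroke="#000000"/>
</svg>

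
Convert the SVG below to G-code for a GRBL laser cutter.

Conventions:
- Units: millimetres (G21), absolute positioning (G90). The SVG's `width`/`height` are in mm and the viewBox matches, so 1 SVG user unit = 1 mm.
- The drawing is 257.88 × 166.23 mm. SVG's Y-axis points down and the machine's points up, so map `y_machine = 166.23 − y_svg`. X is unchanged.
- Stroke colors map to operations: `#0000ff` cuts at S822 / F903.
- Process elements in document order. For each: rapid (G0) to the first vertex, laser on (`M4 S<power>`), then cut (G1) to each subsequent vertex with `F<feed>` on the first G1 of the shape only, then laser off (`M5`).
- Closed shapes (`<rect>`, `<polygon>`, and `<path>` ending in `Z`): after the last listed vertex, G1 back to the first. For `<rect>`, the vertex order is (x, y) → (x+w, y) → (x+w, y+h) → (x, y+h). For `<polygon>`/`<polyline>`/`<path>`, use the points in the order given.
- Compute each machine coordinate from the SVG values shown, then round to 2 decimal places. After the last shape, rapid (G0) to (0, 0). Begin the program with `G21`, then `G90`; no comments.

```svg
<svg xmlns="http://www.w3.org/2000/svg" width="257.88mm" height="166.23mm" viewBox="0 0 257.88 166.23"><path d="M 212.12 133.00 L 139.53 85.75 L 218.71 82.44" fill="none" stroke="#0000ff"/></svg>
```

G21
G90
G0 X212.12 Y33.23
M4 S822
G1 X139.53 Y80.48 F903
G1 X218.71 Y83.79
M5
G0 X0.00 Y0.00

viewBox `0 0 257.88 166.23` with mm width/height → 1 unit = 1 mm. Flip: y_m = 166.23 − y_svg.

**Shape 1** — `<path>` open polyline, stroke `#0000ff` → cut (S822, F903). Machine vertices: (212.12,33.23) → (139.53,80.48) → (218.71,83.79). Open path.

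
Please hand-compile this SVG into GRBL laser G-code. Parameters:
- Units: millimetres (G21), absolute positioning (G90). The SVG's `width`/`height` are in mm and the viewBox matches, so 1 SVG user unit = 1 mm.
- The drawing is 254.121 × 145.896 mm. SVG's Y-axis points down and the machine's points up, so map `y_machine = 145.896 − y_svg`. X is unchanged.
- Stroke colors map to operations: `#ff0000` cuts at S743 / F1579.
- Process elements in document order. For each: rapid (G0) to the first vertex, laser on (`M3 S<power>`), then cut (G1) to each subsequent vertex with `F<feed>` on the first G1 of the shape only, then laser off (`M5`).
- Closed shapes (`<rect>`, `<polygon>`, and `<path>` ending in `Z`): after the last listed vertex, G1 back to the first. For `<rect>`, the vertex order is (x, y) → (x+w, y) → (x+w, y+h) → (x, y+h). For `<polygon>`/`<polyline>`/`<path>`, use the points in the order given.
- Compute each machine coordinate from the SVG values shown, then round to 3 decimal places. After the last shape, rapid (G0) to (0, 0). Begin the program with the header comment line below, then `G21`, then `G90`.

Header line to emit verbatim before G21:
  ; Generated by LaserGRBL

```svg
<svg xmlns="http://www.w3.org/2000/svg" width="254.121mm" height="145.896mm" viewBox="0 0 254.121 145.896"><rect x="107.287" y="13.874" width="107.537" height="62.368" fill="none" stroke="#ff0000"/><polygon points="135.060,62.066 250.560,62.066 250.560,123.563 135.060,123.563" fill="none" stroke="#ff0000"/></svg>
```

; Generated by LaserGRBL
G21
G90
G0 X107.287 Y132.022
M3 S743
G1 X214.824 Y132.022 F1579
G1 X214.824 Y69.654
G1 X107.287 Y69.654
G1 X107.287 Y132.022
M5
G0 X135.060 Y83.830
M3 S743
G1 X250.560 Y83.830 F1579
G1 X250.560 Y22.333
G1 X135.060 Y22.333
G1 X135.060 Y83.830
M5
G0 X0.000 Y0.000

viewBox `0 0 254.121 145.896` with mm width/height → 1 unit = 1 mm. Flip: y_m = 145.896 − y_svg.

**Shape 1** — `<rect>` rectangle, stroke `#ff0000` → cut (S743, F1579). Machine vertices: (107.287,132.022) → (214.824,132.022) → (214.824,69.654) → (107.287,69.654) → (107.287,132.022). Closed: final G1 returns to the first vertex.

**Shape 2** — `<polygon>` rectangle, stroke `#ff0000` → cut (S743, F1579). Machine vertices: (135.060,83.830) → (250.560,83.830) → (250.560,22.333) → (135.060,22.333) → (135.060,83.830). Closed: final G1 returns to the first vertex.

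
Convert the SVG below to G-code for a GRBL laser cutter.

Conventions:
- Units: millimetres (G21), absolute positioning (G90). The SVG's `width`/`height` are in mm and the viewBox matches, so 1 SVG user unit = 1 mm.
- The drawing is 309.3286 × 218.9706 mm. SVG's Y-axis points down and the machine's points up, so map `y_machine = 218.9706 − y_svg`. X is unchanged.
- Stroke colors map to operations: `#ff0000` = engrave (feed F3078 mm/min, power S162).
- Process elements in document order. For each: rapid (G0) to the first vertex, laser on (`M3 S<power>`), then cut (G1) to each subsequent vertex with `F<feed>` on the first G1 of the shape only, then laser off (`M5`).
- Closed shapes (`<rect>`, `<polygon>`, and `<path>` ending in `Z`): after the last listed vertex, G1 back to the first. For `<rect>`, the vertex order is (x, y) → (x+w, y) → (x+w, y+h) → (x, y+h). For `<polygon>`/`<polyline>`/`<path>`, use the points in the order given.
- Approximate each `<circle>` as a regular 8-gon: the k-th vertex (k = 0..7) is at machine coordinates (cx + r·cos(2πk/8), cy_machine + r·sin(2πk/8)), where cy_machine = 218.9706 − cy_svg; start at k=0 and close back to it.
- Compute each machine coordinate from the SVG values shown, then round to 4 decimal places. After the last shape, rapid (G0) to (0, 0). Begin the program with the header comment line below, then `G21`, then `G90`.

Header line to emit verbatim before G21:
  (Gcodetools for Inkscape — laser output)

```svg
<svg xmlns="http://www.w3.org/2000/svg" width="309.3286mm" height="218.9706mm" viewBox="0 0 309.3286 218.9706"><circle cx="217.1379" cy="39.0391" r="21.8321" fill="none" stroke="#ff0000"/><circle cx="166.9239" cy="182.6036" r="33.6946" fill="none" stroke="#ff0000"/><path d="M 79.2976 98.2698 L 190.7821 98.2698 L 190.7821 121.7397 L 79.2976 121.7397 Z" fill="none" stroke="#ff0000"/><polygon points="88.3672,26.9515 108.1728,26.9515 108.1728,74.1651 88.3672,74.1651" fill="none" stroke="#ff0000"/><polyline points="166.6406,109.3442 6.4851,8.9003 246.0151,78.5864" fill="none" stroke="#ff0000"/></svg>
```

viewBox `0 0 309.3286 218.9706` with mm width/height → 1 unit = 1 mm. Flip: y_m = 218.9706 − y_svg.

**Shape 1** — `<circle>` circle, stroke `#ff0000` → engrave (S162, F3078). Machine vertices: (238.9700,179.9315) → (232.5755,195.3691) → (217.1379,201.7636) → (201.7003,195.3691) → (195.3058,179.9315) → (201.7003,164.4939) → (217.1379,158.0994) → (232.5755,164.4939) → (238.9700,179.9315). Closed: final G1 returns to the first vertex.

**Shape 2** — `<circle>` circle, stroke `#ff0000` → engrave (S162, F3078). Machine vertices: (200.6185,36.3670) → (190.7496,60.1927) → (166.9239,70.0616) → (143.0982,60.1927) → (133.2293,36.3670) → (143.0982,12.5413) → (166.9239,2.6724) → (190.7496,12.5413) → (200.6185,36.3670). Closed: final G1 returns to the first vertex.

**Shape 3** — `<path>` rectangle, stroke `#ff0000` → engrave (S162, F3078). Machine vertices: (79.2976,120.7008) → (190.7821,120.7008) → (190.7821,97.2309) → (79.2976,97.2309) → (79.2976,120.7008). Closed: final G1 returns to the first vertex.

**Shape 4** — `<polygon>` rectangle, stroke `#ff0000` → engrave (S162, F3078). Machine vertices: (88.3672,192.0191) → (108.1728,192.0191) → (108.1728,144.8055) → (88.3672,144.8055) → (88.3672,192.0191). Closed: final G1 returns to the first vertex.

**Shape 5** — `<polyline>` open polyline, stroke `#ff0000` → engrave (S162, F3078). Machine vertices: (166.6406,109.6264) → (6.4851,210.0703) → (246.0151,140.3842). Open path.

(Gcodetools for Inkscape — laser output)
G21
G90
G0 X238.9700 Y179.9315
M3 S162
G1 X232.5755 Y195.3691 F3078
G1 X217.1379 Y201.7636
G1 X201.7003 Y195.3691
G1 X195.3058 Y179.9315
G1 X201.7003 Y164.4939
G1 X217.1379 Y158.0994
G1 X232.5755 Y164.4939
G1 X238.9700 Y179.9315
M5
G0 X200.6185 Y36.3670
M3 S162
G1 X190.7496 Y60.1927 F3078
G1 X166.9239 Y70.0616
G1 X143.0982 Y60.1927
G1 X133.2293 Y36.3670
G1 X143.0982 Y12.5413
G1 X166.9239 Y2.6724
G1 X190.7496 Y12.5413
G1 X200.6185 Y36.3670
M5
G0 X79.2976 Y120.7008
M3 S162
G1 X190.7821 Y120.7008 F3078
G1 X190.7821 Y97.2309
G1 X79.2976 Y97.2309
G1 X79.2976 Y120.7008
M5
G0 X88.3672 Y192.0191
M3 S162
G1 X108.1728 Y192.0191 F3078
G1 X108.1728 Y144.8055
G1 X88.3672 Y144.8055
G1 X88.3672 Y192.0191
M5
G0 X166.6406 Y109.6264
M3 S162
G1 X6.4851 Y210.0703 F3078
G1 X246.0151 Y140.3842
M5
G0 X0.0000 Y0.0000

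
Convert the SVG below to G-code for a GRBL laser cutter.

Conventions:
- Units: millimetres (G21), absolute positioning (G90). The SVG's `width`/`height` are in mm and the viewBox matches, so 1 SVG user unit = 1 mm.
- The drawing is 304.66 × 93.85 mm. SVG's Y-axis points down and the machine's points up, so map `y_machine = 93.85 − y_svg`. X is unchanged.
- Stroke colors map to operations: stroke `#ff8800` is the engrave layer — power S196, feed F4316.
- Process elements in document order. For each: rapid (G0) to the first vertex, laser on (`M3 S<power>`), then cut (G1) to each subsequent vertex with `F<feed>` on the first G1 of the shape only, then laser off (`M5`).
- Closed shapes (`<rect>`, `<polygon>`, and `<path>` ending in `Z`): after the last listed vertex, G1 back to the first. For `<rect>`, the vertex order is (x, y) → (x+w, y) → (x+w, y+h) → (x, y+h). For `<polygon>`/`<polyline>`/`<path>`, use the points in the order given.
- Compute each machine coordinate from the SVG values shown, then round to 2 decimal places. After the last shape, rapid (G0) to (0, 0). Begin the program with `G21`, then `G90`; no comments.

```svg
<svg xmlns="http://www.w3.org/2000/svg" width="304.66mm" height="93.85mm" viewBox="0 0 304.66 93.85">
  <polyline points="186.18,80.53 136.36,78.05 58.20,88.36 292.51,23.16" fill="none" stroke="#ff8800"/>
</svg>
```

G21
G90
G0 X186.18 Y13.32
M3 S196
G1 X136.36 Y15.80 F4316
G1 X58.20 Y5.49
G1 X292.51 Y70.69
M5
G0 X0.00 Y0.00

viewBox `0 0 304.66 93.85` with mm width/height → 1 unit = 1 mm. Flip: y_m = 93.85 − y_svg.

**Shape 1** — `<polyline>` open polyline, stroke `#ff8800` → engrave (S196, F4316). Machine vertices: (186.18,13.32) → (136.36,15.80) → (58.20,5.49) → (292.51,70.69). Open path.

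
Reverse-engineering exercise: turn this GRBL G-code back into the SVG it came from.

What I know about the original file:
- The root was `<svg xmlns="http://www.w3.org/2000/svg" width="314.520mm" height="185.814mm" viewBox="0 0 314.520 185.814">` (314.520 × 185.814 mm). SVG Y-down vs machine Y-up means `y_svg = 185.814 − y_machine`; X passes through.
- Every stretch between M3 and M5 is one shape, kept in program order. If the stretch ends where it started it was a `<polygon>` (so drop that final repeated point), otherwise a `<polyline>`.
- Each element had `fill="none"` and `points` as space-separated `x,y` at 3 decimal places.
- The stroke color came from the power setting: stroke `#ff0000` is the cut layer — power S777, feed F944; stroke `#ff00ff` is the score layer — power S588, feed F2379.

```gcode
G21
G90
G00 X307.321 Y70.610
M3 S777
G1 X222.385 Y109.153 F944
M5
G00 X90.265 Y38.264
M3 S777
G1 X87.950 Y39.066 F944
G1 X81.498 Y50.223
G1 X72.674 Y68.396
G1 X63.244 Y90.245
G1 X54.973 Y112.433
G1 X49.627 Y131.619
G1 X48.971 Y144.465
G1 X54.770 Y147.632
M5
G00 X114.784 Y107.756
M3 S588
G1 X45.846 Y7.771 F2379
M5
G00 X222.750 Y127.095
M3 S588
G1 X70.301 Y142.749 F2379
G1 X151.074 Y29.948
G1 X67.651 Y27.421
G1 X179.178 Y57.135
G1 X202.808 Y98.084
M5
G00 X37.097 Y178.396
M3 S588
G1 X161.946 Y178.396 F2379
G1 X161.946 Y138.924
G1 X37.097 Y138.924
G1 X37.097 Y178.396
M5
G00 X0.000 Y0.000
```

<svg xmlns="http://www.w3.org/2000/svg" width="314.520mm" height="185.814mm" viewBox="0 0 314.520 185.814">
  <polyline points="307.321,115.204 222.385,76.661" fill="none" stroke="#ff0000"/>
  <polyline points="90.265,147.550 87.950,146.748 81.498,135.591 72.674,117.418 63.244,95.569 54.973,73.381 49.627,54.195 48.971,41.349 54.770,38.182" fill="none" stroke="#ff0000"/>
  <polyline points="114.784,78.058 45.846,178.043" fill="none" stroke="#ff00ff"/>
  <polyline points="222.750,58.719 70.301,43.065 151.074,155.866 67.651,158.393 179.178,128.679 202.808,87.730" fill="none" stroke="#ff00ff"/>
  <polygon points="37.097,7.418 161.946,7.418 161.946,46.890 37.097,46.890" fill="none" stroke="#ff00ff"/>
</svg>

Each laser-on run becomes one SVG element. Flip Y back into SVG space with y_svg = 185.814 − y_machine.

Run 1: the run's S777 means `#ff0000` (cut). The run is open, so emit a `<polyline>` with points (Y-flipped): 307.321,115.204 222.385,76.661.

Run 2: S777 ⇒ cut layer `#ff0000`. The run is open, so emit a `<polyline>` with points (Y-flipped): 90.265,147.550 87.950,146.748 81.498,135.591 72.674,117.418 63.244,95.569 54.973,73.381 49.627,54.195 48.971,41.349 54.770,38.182.

Run 3: the run's S588 means `#ff00ff` (score). The run is open, so emit a `<polyline>` with points (Y-flipped): 114.784,78.058 45.846,178.043.

Run 4: the run's S588 means `#ff00ff` (score). The run is open, so emit a `<polyline>` with points (Y-flipped): 222.750,58.719 70.301,43.065 151.074,155.866 67.651,158.393 179.178,128.679 202.808,87.730.

Run 5: power S588 maps to stroke `#ff00ff` (score). The run returns to its start, so emit a `<polygon>` with points (Y-flipped): 37.097,7.418 161.946,7.418 161.946,46.890 37.097,46.890.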